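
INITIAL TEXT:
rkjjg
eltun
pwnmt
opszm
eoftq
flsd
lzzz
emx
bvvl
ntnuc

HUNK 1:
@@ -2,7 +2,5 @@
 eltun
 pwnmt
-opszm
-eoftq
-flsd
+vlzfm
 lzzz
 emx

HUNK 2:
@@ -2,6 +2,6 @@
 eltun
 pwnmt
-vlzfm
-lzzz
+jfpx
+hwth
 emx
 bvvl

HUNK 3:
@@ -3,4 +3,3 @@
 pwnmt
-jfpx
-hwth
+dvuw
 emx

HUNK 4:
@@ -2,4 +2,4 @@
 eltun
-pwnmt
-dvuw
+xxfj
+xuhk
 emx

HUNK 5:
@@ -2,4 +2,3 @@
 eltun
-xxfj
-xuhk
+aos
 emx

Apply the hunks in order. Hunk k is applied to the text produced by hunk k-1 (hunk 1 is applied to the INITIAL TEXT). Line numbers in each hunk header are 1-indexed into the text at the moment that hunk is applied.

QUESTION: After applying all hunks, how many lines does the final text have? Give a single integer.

Hunk 1: at line 2 remove [opszm,eoftq,flsd] add [vlzfm] -> 8 lines: rkjjg eltun pwnmt vlzfm lzzz emx bvvl ntnuc
Hunk 2: at line 2 remove [vlzfm,lzzz] add [jfpx,hwth] -> 8 lines: rkjjg eltun pwnmt jfpx hwth emx bvvl ntnuc
Hunk 3: at line 3 remove [jfpx,hwth] add [dvuw] -> 7 lines: rkjjg eltun pwnmt dvuw emx bvvl ntnuc
Hunk 4: at line 2 remove [pwnmt,dvuw] add [xxfj,xuhk] -> 7 lines: rkjjg eltun xxfj xuhk emx bvvl ntnuc
Hunk 5: at line 2 remove [xxfj,xuhk] add [aos] -> 6 lines: rkjjg eltun aos emx bvvl ntnuc
Final line count: 6

Answer: 6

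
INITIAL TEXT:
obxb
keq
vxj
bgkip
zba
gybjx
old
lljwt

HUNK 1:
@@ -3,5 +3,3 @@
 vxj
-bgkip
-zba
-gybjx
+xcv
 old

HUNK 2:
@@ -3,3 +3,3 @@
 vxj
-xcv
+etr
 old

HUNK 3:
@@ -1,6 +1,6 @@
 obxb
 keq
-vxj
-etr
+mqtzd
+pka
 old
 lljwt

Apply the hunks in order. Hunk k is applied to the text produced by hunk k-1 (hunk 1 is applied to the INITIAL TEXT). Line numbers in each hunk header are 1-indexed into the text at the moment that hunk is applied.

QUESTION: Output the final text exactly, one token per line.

Hunk 1: at line 3 remove [bgkip,zba,gybjx] add [xcv] -> 6 lines: obxb keq vxj xcv old lljwt
Hunk 2: at line 3 remove [xcv] add [etr] -> 6 lines: obxb keq vxj etr old lljwt
Hunk 3: at line 1 remove [vxj,etr] add [mqtzd,pka] -> 6 lines: obxb keq mqtzd pka old lljwt

Answer: obxb
keq
mqtzd
pka
old
lljwt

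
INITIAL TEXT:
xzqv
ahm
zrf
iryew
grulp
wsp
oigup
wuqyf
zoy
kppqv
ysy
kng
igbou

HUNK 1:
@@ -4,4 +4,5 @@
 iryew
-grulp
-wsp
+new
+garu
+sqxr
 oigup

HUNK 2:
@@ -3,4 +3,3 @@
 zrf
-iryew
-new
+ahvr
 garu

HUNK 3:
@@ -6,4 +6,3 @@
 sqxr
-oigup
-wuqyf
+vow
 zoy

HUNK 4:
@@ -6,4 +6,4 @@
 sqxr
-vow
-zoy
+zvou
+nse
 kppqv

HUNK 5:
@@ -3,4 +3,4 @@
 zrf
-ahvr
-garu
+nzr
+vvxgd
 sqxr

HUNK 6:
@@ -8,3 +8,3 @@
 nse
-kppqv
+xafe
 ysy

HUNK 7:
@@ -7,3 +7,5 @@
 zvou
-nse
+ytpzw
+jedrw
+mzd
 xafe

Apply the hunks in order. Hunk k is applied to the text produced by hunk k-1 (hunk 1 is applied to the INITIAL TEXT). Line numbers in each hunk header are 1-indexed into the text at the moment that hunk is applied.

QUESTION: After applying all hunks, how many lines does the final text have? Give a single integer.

Hunk 1: at line 4 remove [grulp,wsp] add [new,garu,sqxr] -> 14 lines: xzqv ahm zrf iryew new garu sqxr oigup wuqyf zoy kppqv ysy kng igbou
Hunk 2: at line 3 remove [iryew,new] add [ahvr] -> 13 lines: xzqv ahm zrf ahvr garu sqxr oigup wuqyf zoy kppqv ysy kng igbou
Hunk 3: at line 6 remove [oigup,wuqyf] add [vow] -> 12 lines: xzqv ahm zrf ahvr garu sqxr vow zoy kppqv ysy kng igbou
Hunk 4: at line 6 remove [vow,zoy] add [zvou,nse] -> 12 lines: xzqv ahm zrf ahvr garu sqxr zvou nse kppqv ysy kng igbou
Hunk 5: at line 3 remove [ahvr,garu] add [nzr,vvxgd] -> 12 lines: xzqv ahm zrf nzr vvxgd sqxr zvou nse kppqv ysy kng igbou
Hunk 6: at line 8 remove [kppqv] add [xafe] -> 12 lines: xzqv ahm zrf nzr vvxgd sqxr zvou nse xafe ysy kng igbou
Hunk 7: at line 7 remove [nse] add [ytpzw,jedrw,mzd] -> 14 lines: xzqv ahm zrf nzr vvxgd sqxr zvou ytpzw jedrw mzd xafe ysy kng igbou
Final line count: 14

Answer: 14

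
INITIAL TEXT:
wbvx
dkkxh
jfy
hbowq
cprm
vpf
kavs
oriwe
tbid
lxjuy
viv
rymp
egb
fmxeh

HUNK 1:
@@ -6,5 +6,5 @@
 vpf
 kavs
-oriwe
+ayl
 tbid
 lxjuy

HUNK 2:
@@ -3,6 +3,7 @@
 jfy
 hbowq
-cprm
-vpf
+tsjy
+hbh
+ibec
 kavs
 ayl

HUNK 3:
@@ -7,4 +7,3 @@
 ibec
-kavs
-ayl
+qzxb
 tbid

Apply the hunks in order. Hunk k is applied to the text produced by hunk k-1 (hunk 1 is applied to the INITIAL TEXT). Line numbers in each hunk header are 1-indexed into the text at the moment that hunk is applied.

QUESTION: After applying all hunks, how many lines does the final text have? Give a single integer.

Answer: 14

Derivation:
Hunk 1: at line 6 remove [oriwe] add [ayl] -> 14 lines: wbvx dkkxh jfy hbowq cprm vpf kavs ayl tbid lxjuy viv rymp egb fmxeh
Hunk 2: at line 3 remove [cprm,vpf] add [tsjy,hbh,ibec] -> 15 lines: wbvx dkkxh jfy hbowq tsjy hbh ibec kavs ayl tbid lxjuy viv rymp egb fmxeh
Hunk 3: at line 7 remove [kavs,ayl] add [qzxb] -> 14 lines: wbvx dkkxh jfy hbowq tsjy hbh ibec qzxb tbid lxjuy viv rymp egb fmxeh
Final line count: 14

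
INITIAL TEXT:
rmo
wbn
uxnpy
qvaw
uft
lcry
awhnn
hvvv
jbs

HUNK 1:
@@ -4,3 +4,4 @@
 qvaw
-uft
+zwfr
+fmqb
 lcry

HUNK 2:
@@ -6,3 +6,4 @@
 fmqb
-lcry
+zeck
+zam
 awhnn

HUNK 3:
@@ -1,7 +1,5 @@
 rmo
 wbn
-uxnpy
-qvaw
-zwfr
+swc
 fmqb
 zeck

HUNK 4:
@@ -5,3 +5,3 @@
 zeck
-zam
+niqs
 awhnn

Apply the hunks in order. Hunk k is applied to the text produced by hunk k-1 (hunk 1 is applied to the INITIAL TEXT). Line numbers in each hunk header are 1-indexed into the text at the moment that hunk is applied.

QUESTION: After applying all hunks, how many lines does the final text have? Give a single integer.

Answer: 9

Derivation:
Hunk 1: at line 4 remove [uft] add [zwfr,fmqb] -> 10 lines: rmo wbn uxnpy qvaw zwfr fmqb lcry awhnn hvvv jbs
Hunk 2: at line 6 remove [lcry] add [zeck,zam] -> 11 lines: rmo wbn uxnpy qvaw zwfr fmqb zeck zam awhnn hvvv jbs
Hunk 3: at line 1 remove [uxnpy,qvaw,zwfr] add [swc] -> 9 lines: rmo wbn swc fmqb zeck zam awhnn hvvv jbs
Hunk 4: at line 5 remove [zam] add [niqs] -> 9 lines: rmo wbn swc fmqb zeck niqs awhnn hvvv jbs
Final line count: 9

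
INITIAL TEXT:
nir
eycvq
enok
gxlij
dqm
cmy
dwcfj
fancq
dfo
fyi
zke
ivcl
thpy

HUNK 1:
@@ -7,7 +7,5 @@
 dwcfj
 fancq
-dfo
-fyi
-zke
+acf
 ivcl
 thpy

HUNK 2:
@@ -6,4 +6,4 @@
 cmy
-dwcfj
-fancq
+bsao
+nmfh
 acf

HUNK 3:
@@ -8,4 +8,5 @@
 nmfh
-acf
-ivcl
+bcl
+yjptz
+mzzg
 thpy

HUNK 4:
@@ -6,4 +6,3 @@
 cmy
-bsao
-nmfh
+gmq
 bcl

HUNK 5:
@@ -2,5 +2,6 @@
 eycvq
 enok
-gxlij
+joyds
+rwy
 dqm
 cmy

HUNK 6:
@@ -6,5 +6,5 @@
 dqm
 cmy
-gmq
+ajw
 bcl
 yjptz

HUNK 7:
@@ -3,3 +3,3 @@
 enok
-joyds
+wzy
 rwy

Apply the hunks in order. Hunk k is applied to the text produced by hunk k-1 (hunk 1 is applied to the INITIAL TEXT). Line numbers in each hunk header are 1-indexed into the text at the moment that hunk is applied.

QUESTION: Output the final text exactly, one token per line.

Hunk 1: at line 7 remove [dfo,fyi,zke] add [acf] -> 11 lines: nir eycvq enok gxlij dqm cmy dwcfj fancq acf ivcl thpy
Hunk 2: at line 6 remove [dwcfj,fancq] add [bsao,nmfh] -> 11 lines: nir eycvq enok gxlij dqm cmy bsao nmfh acf ivcl thpy
Hunk 3: at line 8 remove [acf,ivcl] add [bcl,yjptz,mzzg] -> 12 lines: nir eycvq enok gxlij dqm cmy bsao nmfh bcl yjptz mzzg thpy
Hunk 4: at line 6 remove [bsao,nmfh] add [gmq] -> 11 lines: nir eycvq enok gxlij dqm cmy gmq bcl yjptz mzzg thpy
Hunk 5: at line 2 remove [gxlij] add [joyds,rwy] -> 12 lines: nir eycvq enok joyds rwy dqm cmy gmq bcl yjptz mzzg thpy
Hunk 6: at line 6 remove [gmq] add [ajw] -> 12 lines: nir eycvq enok joyds rwy dqm cmy ajw bcl yjptz mzzg thpy
Hunk 7: at line 3 remove [joyds] add [wzy] -> 12 lines: nir eycvq enok wzy rwy dqm cmy ajw bcl yjptz mzzg thpy

Answer: nir
eycvq
enok
wzy
rwy
dqm
cmy
ajw
bcl
yjptz
mzzg
thpy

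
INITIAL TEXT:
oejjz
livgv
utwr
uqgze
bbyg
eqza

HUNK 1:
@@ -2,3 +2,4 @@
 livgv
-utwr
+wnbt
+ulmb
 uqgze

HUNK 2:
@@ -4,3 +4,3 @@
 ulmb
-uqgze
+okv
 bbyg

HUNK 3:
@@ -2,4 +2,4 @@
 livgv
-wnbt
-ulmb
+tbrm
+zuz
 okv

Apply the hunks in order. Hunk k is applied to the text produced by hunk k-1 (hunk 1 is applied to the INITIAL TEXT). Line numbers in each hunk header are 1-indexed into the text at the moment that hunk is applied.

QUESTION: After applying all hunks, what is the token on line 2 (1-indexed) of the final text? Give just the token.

Hunk 1: at line 2 remove [utwr] add [wnbt,ulmb] -> 7 lines: oejjz livgv wnbt ulmb uqgze bbyg eqza
Hunk 2: at line 4 remove [uqgze] add [okv] -> 7 lines: oejjz livgv wnbt ulmb okv bbyg eqza
Hunk 3: at line 2 remove [wnbt,ulmb] add [tbrm,zuz] -> 7 lines: oejjz livgv tbrm zuz okv bbyg eqza
Final line 2: livgv

Answer: livgv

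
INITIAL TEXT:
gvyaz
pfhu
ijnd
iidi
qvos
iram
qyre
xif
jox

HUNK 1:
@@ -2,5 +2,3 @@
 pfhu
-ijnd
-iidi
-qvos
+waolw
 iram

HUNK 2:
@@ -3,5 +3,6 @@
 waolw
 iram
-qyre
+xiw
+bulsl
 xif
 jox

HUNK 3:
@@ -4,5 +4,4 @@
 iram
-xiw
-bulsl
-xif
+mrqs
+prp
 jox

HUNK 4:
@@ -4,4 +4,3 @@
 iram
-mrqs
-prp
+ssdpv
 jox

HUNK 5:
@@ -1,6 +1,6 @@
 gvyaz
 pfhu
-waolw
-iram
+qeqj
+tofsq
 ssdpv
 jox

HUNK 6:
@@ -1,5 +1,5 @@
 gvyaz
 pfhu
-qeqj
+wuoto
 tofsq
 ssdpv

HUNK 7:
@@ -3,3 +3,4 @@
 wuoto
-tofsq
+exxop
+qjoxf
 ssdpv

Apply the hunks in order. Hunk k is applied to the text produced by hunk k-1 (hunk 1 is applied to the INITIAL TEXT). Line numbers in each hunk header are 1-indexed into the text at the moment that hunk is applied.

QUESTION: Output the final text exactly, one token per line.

Hunk 1: at line 2 remove [ijnd,iidi,qvos] add [waolw] -> 7 lines: gvyaz pfhu waolw iram qyre xif jox
Hunk 2: at line 3 remove [qyre] add [xiw,bulsl] -> 8 lines: gvyaz pfhu waolw iram xiw bulsl xif jox
Hunk 3: at line 4 remove [xiw,bulsl,xif] add [mrqs,prp] -> 7 lines: gvyaz pfhu waolw iram mrqs prp jox
Hunk 4: at line 4 remove [mrqs,prp] add [ssdpv] -> 6 lines: gvyaz pfhu waolw iram ssdpv jox
Hunk 5: at line 1 remove [waolw,iram] add [qeqj,tofsq] -> 6 lines: gvyaz pfhu qeqj tofsq ssdpv jox
Hunk 6: at line 1 remove [qeqj] add [wuoto] -> 6 lines: gvyaz pfhu wuoto tofsq ssdpv jox
Hunk 7: at line 3 remove [tofsq] add [exxop,qjoxf] -> 7 lines: gvyaz pfhu wuoto exxop qjoxf ssdpv jox

Answer: gvyaz
pfhu
wuoto
exxop
qjoxf
ssdpv
jox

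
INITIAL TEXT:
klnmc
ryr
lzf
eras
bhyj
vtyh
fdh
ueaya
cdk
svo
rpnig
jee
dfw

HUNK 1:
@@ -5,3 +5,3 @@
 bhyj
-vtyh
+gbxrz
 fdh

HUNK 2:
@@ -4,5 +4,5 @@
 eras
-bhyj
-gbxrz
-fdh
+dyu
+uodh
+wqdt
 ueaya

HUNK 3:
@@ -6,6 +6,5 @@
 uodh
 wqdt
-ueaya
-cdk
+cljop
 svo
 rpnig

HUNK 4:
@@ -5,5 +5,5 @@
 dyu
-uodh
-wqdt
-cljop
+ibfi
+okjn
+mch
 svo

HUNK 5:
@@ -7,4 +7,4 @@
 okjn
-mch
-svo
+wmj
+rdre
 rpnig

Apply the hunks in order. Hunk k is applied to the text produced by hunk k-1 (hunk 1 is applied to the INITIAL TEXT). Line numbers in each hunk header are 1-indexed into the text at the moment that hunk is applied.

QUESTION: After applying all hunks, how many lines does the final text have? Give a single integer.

Answer: 12

Derivation:
Hunk 1: at line 5 remove [vtyh] add [gbxrz] -> 13 lines: klnmc ryr lzf eras bhyj gbxrz fdh ueaya cdk svo rpnig jee dfw
Hunk 2: at line 4 remove [bhyj,gbxrz,fdh] add [dyu,uodh,wqdt] -> 13 lines: klnmc ryr lzf eras dyu uodh wqdt ueaya cdk svo rpnig jee dfw
Hunk 3: at line 6 remove [ueaya,cdk] add [cljop] -> 12 lines: klnmc ryr lzf eras dyu uodh wqdt cljop svo rpnig jee dfw
Hunk 4: at line 5 remove [uodh,wqdt,cljop] add [ibfi,okjn,mch] -> 12 lines: klnmc ryr lzf eras dyu ibfi okjn mch svo rpnig jee dfw
Hunk 5: at line 7 remove [mch,svo] add [wmj,rdre] -> 12 lines: klnmc ryr lzf eras dyu ibfi okjn wmj rdre rpnig jee dfw
Final line count: 12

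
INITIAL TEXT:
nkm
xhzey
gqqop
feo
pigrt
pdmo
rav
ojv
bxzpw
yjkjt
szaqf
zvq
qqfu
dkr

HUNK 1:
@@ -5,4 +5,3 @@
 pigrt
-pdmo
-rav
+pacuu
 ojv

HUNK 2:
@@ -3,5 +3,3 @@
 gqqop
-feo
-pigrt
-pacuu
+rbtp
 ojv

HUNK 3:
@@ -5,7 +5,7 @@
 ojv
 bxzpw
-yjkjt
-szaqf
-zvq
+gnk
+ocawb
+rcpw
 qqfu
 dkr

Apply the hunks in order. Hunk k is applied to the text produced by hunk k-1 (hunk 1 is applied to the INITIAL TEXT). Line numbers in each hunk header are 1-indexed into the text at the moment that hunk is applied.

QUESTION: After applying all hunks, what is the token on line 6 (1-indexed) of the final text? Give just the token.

Answer: bxzpw

Derivation:
Hunk 1: at line 5 remove [pdmo,rav] add [pacuu] -> 13 lines: nkm xhzey gqqop feo pigrt pacuu ojv bxzpw yjkjt szaqf zvq qqfu dkr
Hunk 2: at line 3 remove [feo,pigrt,pacuu] add [rbtp] -> 11 lines: nkm xhzey gqqop rbtp ojv bxzpw yjkjt szaqf zvq qqfu dkr
Hunk 3: at line 5 remove [yjkjt,szaqf,zvq] add [gnk,ocawb,rcpw] -> 11 lines: nkm xhzey gqqop rbtp ojv bxzpw gnk ocawb rcpw qqfu dkr
Final line 6: bxzpw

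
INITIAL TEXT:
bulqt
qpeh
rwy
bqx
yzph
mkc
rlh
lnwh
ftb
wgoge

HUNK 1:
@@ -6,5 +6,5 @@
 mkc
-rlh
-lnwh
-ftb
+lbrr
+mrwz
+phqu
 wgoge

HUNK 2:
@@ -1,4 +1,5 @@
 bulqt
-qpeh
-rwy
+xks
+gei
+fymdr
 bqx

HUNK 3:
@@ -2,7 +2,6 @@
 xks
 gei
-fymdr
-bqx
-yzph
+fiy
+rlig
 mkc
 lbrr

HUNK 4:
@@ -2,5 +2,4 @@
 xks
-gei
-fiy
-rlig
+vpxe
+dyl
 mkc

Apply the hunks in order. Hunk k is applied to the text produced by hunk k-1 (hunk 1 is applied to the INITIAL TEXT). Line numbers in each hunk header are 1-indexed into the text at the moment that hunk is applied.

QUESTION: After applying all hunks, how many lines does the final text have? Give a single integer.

Hunk 1: at line 6 remove [rlh,lnwh,ftb] add [lbrr,mrwz,phqu] -> 10 lines: bulqt qpeh rwy bqx yzph mkc lbrr mrwz phqu wgoge
Hunk 2: at line 1 remove [qpeh,rwy] add [xks,gei,fymdr] -> 11 lines: bulqt xks gei fymdr bqx yzph mkc lbrr mrwz phqu wgoge
Hunk 3: at line 2 remove [fymdr,bqx,yzph] add [fiy,rlig] -> 10 lines: bulqt xks gei fiy rlig mkc lbrr mrwz phqu wgoge
Hunk 4: at line 2 remove [gei,fiy,rlig] add [vpxe,dyl] -> 9 lines: bulqt xks vpxe dyl mkc lbrr mrwz phqu wgoge
Final line count: 9

Answer: 9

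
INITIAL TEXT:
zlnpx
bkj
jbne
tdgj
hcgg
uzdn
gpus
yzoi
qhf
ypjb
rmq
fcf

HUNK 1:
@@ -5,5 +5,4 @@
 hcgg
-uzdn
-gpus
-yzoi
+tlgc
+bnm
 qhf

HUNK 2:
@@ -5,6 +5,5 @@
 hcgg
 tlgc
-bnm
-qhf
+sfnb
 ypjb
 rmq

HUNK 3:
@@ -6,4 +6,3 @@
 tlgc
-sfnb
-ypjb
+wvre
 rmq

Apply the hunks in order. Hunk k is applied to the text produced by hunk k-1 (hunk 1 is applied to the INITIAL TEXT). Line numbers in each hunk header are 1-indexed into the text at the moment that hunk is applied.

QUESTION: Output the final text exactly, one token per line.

Hunk 1: at line 5 remove [uzdn,gpus,yzoi] add [tlgc,bnm] -> 11 lines: zlnpx bkj jbne tdgj hcgg tlgc bnm qhf ypjb rmq fcf
Hunk 2: at line 5 remove [bnm,qhf] add [sfnb] -> 10 lines: zlnpx bkj jbne tdgj hcgg tlgc sfnb ypjb rmq fcf
Hunk 3: at line 6 remove [sfnb,ypjb] add [wvre] -> 9 lines: zlnpx bkj jbne tdgj hcgg tlgc wvre rmq fcf

Answer: zlnpx
bkj
jbne
tdgj
hcgg
tlgc
wvre
rmq
fcf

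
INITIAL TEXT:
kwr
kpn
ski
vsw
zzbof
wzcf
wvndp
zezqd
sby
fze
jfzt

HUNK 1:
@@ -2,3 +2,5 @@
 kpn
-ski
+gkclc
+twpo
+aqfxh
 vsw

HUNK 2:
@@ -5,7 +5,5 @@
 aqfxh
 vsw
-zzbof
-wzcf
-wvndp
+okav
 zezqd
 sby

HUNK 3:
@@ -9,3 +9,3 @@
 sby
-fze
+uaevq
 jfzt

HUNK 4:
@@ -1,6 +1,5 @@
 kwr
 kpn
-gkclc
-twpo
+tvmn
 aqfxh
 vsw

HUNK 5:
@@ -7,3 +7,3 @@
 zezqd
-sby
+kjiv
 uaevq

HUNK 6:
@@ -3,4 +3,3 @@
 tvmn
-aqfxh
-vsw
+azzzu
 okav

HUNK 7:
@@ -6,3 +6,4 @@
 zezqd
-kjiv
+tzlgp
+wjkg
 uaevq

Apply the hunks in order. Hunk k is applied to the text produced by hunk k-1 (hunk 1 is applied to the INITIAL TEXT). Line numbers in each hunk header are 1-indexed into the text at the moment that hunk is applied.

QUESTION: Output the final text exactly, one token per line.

Answer: kwr
kpn
tvmn
azzzu
okav
zezqd
tzlgp
wjkg
uaevq
jfzt

Derivation:
Hunk 1: at line 2 remove [ski] add [gkclc,twpo,aqfxh] -> 13 lines: kwr kpn gkclc twpo aqfxh vsw zzbof wzcf wvndp zezqd sby fze jfzt
Hunk 2: at line 5 remove [zzbof,wzcf,wvndp] add [okav] -> 11 lines: kwr kpn gkclc twpo aqfxh vsw okav zezqd sby fze jfzt
Hunk 3: at line 9 remove [fze] add [uaevq] -> 11 lines: kwr kpn gkclc twpo aqfxh vsw okav zezqd sby uaevq jfzt
Hunk 4: at line 1 remove [gkclc,twpo] add [tvmn] -> 10 lines: kwr kpn tvmn aqfxh vsw okav zezqd sby uaevq jfzt
Hunk 5: at line 7 remove [sby] add [kjiv] -> 10 lines: kwr kpn tvmn aqfxh vsw okav zezqd kjiv uaevq jfzt
Hunk 6: at line 3 remove [aqfxh,vsw] add [azzzu] -> 9 lines: kwr kpn tvmn azzzu okav zezqd kjiv uaevq jfzt
Hunk 7: at line 6 remove [kjiv] add [tzlgp,wjkg] -> 10 lines: kwr kpn tvmn azzzu okav zezqd tzlgp wjkg uaevq jfzt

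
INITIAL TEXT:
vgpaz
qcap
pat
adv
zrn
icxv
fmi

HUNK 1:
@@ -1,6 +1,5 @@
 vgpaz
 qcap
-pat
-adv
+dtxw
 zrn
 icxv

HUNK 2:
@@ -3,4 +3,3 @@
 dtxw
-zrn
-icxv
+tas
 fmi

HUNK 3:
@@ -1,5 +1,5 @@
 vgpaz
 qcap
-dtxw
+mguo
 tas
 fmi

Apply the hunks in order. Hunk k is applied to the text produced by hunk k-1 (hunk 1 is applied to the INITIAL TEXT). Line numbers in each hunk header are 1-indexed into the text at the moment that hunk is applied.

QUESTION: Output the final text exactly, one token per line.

Answer: vgpaz
qcap
mguo
tas
fmi

Derivation:
Hunk 1: at line 1 remove [pat,adv] add [dtxw] -> 6 lines: vgpaz qcap dtxw zrn icxv fmi
Hunk 2: at line 3 remove [zrn,icxv] add [tas] -> 5 lines: vgpaz qcap dtxw tas fmi
Hunk 3: at line 1 remove [dtxw] add [mguo] -> 5 lines: vgpaz qcap mguo tas fmi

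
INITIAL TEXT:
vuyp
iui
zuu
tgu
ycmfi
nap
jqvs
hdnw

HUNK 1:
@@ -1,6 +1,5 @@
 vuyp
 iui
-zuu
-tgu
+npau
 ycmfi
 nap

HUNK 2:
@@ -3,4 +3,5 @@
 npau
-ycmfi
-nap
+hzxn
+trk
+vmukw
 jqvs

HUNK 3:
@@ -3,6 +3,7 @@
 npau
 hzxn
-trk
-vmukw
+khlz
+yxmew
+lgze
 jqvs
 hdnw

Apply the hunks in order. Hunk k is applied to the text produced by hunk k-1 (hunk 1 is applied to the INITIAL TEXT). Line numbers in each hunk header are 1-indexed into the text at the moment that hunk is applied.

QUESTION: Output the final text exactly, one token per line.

Hunk 1: at line 1 remove [zuu,tgu] add [npau] -> 7 lines: vuyp iui npau ycmfi nap jqvs hdnw
Hunk 2: at line 3 remove [ycmfi,nap] add [hzxn,trk,vmukw] -> 8 lines: vuyp iui npau hzxn trk vmukw jqvs hdnw
Hunk 3: at line 3 remove [trk,vmukw] add [khlz,yxmew,lgze] -> 9 lines: vuyp iui npau hzxn khlz yxmew lgze jqvs hdnw

Answer: vuyp
iui
npau
hzxn
khlz
yxmew
lgze
jqvs
hdnw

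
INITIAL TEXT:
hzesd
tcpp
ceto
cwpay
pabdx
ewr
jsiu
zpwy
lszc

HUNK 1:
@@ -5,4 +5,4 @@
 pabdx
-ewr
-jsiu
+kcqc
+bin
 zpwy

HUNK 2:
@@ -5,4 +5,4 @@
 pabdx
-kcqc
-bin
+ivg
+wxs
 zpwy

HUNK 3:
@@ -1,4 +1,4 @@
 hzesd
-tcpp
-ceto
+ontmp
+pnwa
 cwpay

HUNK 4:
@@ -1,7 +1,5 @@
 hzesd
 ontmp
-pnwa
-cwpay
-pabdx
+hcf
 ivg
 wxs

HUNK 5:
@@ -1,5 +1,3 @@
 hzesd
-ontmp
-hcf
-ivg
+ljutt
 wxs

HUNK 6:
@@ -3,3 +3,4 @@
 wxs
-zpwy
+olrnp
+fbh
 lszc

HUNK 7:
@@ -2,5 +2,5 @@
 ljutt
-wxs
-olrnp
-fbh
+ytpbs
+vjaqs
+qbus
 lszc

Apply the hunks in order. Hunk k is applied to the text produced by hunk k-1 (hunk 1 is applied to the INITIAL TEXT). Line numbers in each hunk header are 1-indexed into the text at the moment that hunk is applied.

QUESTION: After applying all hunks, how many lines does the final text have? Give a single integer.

Hunk 1: at line 5 remove [ewr,jsiu] add [kcqc,bin] -> 9 lines: hzesd tcpp ceto cwpay pabdx kcqc bin zpwy lszc
Hunk 2: at line 5 remove [kcqc,bin] add [ivg,wxs] -> 9 lines: hzesd tcpp ceto cwpay pabdx ivg wxs zpwy lszc
Hunk 3: at line 1 remove [tcpp,ceto] add [ontmp,pnwa] -> 9 lines: hzesd ontmp pnwa cwpay pabdx ivg wxs zpwy lszc
Hunk 4: at line 1 remove [pnwa,cwpay,pabdx] add [hcf] -> 7 lines: hzesd ontmp hcf ivg wxs zpwy lszc
Hunk 5: at line 1 remove [ontmp,hcf,ivg] add [ljutt] -> 5 lines: hzesd ljutt wxs zpwy lszc
Hunk 6: at line 3 remove [zpwy] add [olrnp,fbh] -> 6 lines: hzesd ljutt wxs olrnp fbh lszc
Hunk 7: at line 2 remove [wxs,olrnp,fbh] add [ytpbs,vjaqs,qbus] -> 6 lines: hzesd ljutt ytpbs vjaqs qbus lszc
Final line count: 6

Answer: 6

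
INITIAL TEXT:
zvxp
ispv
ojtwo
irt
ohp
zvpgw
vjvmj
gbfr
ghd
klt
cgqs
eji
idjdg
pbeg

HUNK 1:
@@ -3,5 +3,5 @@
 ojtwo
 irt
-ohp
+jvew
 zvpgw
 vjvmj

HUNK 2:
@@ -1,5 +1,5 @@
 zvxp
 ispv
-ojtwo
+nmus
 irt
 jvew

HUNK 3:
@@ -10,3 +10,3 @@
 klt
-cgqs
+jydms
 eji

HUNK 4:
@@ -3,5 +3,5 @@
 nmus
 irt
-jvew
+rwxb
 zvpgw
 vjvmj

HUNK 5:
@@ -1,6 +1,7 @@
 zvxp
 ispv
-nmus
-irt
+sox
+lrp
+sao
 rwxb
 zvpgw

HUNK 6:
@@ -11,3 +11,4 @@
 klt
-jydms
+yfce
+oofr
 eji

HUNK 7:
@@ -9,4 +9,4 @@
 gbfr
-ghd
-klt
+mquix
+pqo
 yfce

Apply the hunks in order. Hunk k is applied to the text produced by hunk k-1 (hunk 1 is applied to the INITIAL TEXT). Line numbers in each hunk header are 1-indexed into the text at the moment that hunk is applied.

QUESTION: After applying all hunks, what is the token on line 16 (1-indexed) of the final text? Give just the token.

Hunk 1: at line 3 remove [ohp] add [jvew] -> 14 lines: zvxp ispv ojtwo irt jvew zvpgw vjvmj gbfr ghd klt cgqs eji idjdg pbeg
Hunk 2: at line 1 remove [ojtwo] add [nmus] -> 14 lines: zvxp ispv nmus irt jvew zvpgw vjvmj gbfr ghd klt cgqs eji idjdg pbeg
Hunk 3: at line 10 remove [cgqs] add [jydms] -> 14 lines: zvxp ispv nmus irt jvew zvpgw vjvmj gbfr ghd klt jydms eji idjdg pbeg
Hunk 4: at line 3 remove [jvew] add [rwxb] -> 14 lines: zvxp ispv nmus irt rwxb zvpgw vjvmj gbfr ghd klt jydms eji idjdg pbeg
Hunk 5: at line 1 remove [nmus,irt] add [sox,lrp,sao] -> 15 lines: zvxp ispv sox lrp sao rwxb zvpgw vjvmj gbfr ghd klt jydms eji idjdg pbeg
Hunk 6: at line 11 remove [jydms] add [yfce,oofr] -> 16 lines: zvxp ispv sox lrp sao rwxb zvpgw vjvmj gbfr ghd klt yfce oofr eji idjdg pbeg
Hunk 7: at line 9 remove [ghd,klt] add [mquix,pqo] -> 16 lines: zvxp ispv sox lrp sao rwxb zvpgw vjvmj gbfr mquix pqo yfce oofr eji idjdg pbeg
Final line 16: pbeg

Answer: pbeg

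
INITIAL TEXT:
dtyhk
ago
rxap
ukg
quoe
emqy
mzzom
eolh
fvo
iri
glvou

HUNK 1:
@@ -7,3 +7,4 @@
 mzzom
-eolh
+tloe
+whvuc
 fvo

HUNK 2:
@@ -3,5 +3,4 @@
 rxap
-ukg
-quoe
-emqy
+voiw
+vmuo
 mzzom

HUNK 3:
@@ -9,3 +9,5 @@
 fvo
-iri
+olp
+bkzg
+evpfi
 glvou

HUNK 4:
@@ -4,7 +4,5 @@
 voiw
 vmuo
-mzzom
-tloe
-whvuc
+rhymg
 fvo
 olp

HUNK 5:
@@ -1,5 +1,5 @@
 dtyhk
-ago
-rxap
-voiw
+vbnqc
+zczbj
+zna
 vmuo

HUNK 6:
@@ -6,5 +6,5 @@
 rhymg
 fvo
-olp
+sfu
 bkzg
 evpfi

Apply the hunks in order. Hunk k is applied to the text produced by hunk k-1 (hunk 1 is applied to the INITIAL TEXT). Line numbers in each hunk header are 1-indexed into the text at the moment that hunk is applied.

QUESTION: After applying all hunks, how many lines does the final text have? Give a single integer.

Hunk 1: at line 7 remove [eolh] add [tloe,whvuc] -> 12 lines: dtyhk ago rxap ukg quoe emqy mzzom tloe whvuc fvo iri glvou
Hunk 2: at line 3 remove [ukg,quoe,emqy] add [voiw,vmuo] -> 11 lines: dtyhk ago rxap voiw vmuo mzzom tloe whvuc fvo iri glvou
Hunk 3: at line 9 remove [iri] add [olp,bkzg,evpfi] -> 13 lines: dtyhk ago rxap voiw vmuo mzzom tloe whvuc fvo olp bkzg evpfi glvou
Hunk 4: at line 4 remove [mzzom,tloe,whvuc] add [rhymg] -> 11 lines: dtyhk ago rxap voiw vmuo rhymg fvo olp bkzg evpfi glvou
Hunk 5: at line 1 remove [ago,rxap,voiw] add [vbnqc,zczbj,zna] -> 11 lines: dtyhk vbnqc zczbj zna vmuo rhymg fvo olp bkzg evpfi glvou
Hunk 6: at line 6 remove [olp] add [sfu] -> 11 lines: dtyhk vbnqc zczbj zna vmuo rhymg fvo sfu bkzg evpfi glvou
Final line count: 11

Answer: 11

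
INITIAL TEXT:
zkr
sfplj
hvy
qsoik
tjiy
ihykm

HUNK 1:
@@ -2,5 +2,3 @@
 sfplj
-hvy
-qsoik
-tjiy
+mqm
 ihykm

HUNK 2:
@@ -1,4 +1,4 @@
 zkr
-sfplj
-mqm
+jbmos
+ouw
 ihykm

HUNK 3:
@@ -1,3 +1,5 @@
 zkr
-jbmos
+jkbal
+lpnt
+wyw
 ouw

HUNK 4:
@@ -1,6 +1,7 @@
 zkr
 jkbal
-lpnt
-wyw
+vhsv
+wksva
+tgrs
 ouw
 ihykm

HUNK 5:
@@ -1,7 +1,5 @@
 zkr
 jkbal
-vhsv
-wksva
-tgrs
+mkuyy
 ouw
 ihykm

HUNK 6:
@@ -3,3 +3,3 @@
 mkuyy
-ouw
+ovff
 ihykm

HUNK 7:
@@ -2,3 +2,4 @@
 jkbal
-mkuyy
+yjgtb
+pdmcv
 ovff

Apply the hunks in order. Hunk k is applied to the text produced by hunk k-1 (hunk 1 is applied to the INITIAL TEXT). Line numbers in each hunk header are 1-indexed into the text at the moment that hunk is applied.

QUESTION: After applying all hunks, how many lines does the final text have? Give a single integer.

Hunk 1: at line 2 remove [hvy,qsoik,tjiy] add [mqm] -> 4 lines: zkr sfplj mqm ihykm
Hunk 2: at line 1 remove [sfplj,mqm] add [jbmos,ouw] -> 4 lines: zkr jbmos ouw ihykm
Hunk 3: at line 1 remove [jbmos] add [jkbal,lpnt,wyw] -> 6 lines: zkr jkbal lpnt wyw ouw ihykm
Hunk 4: at line 1 remove [lpnt,wyw] add [vhsv,wksva,tgrs] -> 7 lines: zkr jkbal vhsv wksva tgrs ouw ihykm
Hunk 5: at line 1 remove [vhsv,wksva,tgrs] add [mkuyy] -> 5 lines: zkr jkbal mkuyy ouw ihykm
Hunk 6: at line 3 remove [ouw] add [ovff] -> 5 lines: zkr jkbal mkuyy ovff ihykm
Hunk 7: at line 2 remove [mkuyy] add [yjgtb,pdmcv] -> 6 lines: zkr jkbal yjgtb pdmcv ovff ihykm
Final line count: 6

Answer: 6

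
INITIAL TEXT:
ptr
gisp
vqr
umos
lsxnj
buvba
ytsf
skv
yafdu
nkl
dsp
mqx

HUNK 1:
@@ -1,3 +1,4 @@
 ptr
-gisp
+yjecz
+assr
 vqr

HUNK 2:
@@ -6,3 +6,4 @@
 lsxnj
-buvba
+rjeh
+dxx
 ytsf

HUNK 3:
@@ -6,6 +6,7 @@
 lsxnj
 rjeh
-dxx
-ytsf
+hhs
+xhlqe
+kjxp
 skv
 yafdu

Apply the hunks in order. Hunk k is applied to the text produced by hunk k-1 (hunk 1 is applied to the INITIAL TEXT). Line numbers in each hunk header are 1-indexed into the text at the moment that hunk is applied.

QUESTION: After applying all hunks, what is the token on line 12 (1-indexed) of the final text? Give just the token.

Hunk 1: at line 1 remove [gisp] add [yjecz,assr] -> 13 lines: ptr yjecz assr vqr umos lsxnj buvba ytsf skv yafdu nkl dsp mqx
Hunk 2: at line 6 remove [buvba] add [rjeh,dxx] -> 14 lines: ptr yjecz assr vqr umos lsxnj rjeh dxx ytsf skv yafdu nkl dsp mqx
Hunk 3: at line 6 remove [dxx,ytsf] add [hhs,xhlqe,kjxp] -> 15 lines: ptr yjecz assr vqr umos lsxnj rjeh hhs xhlqe kjxp skv yafdu nkl dsp mqx
Final line 12: yafdu

Answer: yafdu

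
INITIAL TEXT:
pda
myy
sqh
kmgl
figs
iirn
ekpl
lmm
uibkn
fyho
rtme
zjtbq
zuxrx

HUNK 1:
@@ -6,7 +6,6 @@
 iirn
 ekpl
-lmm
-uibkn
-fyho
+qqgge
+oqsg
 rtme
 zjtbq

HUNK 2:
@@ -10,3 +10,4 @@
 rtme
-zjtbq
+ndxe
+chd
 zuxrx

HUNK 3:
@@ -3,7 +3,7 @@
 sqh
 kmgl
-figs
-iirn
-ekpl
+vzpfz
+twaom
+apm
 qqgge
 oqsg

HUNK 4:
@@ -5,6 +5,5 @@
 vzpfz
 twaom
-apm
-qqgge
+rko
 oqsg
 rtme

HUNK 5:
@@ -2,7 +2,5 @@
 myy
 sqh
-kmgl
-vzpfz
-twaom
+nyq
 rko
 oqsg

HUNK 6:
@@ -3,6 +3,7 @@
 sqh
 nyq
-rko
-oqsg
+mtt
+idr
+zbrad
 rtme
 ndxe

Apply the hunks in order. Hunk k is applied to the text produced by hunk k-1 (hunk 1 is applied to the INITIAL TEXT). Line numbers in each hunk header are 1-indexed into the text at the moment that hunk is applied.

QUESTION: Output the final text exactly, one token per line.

Hunk 1: at line 6 remove [lmm,uibkn,fyho] add [qqgge,oqsg] -> 12 lines: pda myy sqh kmgl figs iirn ekpl qqgge oqsg rtme zjtbq zuxrx
Hunk 2: at line 10 remove [zjtbq] add [ndxe,chd] -> 13 lines: pda myy sqh kmgl figs iirn ekpl qqgge oqsg rtme ndxe chd zuxrx
Hunk 3: at line 3 remove [figs,iirn,ekpl] add [vzpfz,twaom,apm] -> 13 lines: pda myy sqh kmgl vzpfz twaom apm qqgge oqsg rtme ndxe chd zuxrx
Hunk 4: at line 5 remove [apm,qqgge] add [rko] -> 12 lines: pda myy sqh kmgl vzpfz twaom rko oqsg rtme ndxe chd zuxrx
Hunk 5: at line 2 remove [kmgl,vzpfz,twaom] add [nyq] -> 10 lines: pda myy sqh nyq rko oqsg rtme ndxe chd zuxrx
Hunk 6: at line 3 remove [rko,oqsg] add [mtt,idr,zbrad] -> 11 lines: pda myy sqh nyq mtt idr zbrad rtme ndxe chd zuxrx

Answer: pda
myy
sqh
nyq
mtt
idr
zbrad
rtme
ndxe
chd
zuxrx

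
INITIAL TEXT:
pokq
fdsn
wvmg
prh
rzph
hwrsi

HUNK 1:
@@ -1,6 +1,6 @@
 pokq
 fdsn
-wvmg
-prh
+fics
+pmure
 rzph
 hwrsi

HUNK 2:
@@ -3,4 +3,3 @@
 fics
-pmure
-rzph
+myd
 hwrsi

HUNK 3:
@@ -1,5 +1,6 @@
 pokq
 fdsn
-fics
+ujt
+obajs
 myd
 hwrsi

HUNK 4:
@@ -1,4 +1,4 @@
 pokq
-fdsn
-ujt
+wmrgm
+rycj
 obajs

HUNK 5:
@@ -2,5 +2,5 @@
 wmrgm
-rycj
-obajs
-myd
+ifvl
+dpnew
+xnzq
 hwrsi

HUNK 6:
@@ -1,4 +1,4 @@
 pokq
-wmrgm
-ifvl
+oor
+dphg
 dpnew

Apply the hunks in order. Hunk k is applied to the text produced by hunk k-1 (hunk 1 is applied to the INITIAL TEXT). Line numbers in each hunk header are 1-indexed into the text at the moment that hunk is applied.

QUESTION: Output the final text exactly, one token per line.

Hunk 1: at line 1 remove [wvmg,prh] add [fics,pmure] -> 6 lines: pokq fdsn fics pmure rzph hwrsi
Hunk 2: at line 3 remove [pmure,rzph] add [myd] -> 5 lines: pokq fdsn fics myd hwrsi
Hunk 3: at line 1 remove [fics] add [ujt,obajs] -> 6 lines: pokq fdsn ujt obajs myd hwrsi
Hunk 4: at line 1 remove [fdsn,ujt] add [wmrgm,rycj] -> 6 lines: pokq wmrgm rycj obajs myd hwrsi
Hunk 5: at line 2 remove [rycj,obajs,myd] add [ifvl,dpnew,xnzq] -> 6 lines: pokq wmrgm ifvl dpnew xnzq hwrsi
Hunk 6: at line 1 remove [wmrgm,ifvl] add [oor,dphg] -> 6 lines: pokq oor dphg dpnew xnzq hwrsi

Answer: pokq
oor
dphg
dpnew
xnzq
hwrsi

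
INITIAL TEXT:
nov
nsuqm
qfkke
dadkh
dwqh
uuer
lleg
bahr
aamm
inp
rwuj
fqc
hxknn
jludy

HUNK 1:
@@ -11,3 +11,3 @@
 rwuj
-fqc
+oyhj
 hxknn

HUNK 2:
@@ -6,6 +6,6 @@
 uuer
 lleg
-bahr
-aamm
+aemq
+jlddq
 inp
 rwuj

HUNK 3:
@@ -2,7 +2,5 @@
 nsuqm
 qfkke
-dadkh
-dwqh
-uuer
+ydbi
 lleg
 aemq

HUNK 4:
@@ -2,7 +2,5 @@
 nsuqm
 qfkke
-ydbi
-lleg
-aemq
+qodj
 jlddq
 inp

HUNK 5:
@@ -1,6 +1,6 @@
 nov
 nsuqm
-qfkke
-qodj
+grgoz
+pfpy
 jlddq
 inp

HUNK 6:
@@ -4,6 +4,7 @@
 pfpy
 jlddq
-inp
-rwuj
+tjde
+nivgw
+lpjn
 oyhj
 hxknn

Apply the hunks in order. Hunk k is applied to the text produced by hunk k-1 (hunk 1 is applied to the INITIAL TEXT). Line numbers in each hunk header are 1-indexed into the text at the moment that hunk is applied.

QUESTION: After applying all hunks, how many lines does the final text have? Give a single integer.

Answer: 11

Derivation:
Hunk 1: at line 11 remove [fqc] add [oyhj] -> 14 lines: nov nsuqm qfkke dadkh dwqh uuer lleg bahr aamm inp rwuj oyhj hxknn jludy
Hunk 2: at line 6 remove [bahr,aamm] add [aemq,jlddq] -> 14 lines: nov nsuqm qfkke dadkh dwqh uuer lleg aemq jlddq inp rwuj oyhj hxknn jludy
Hunk 3: at line 2 remove [dadkh,dwqh,uuer] add [ydbi] -> 12 lines: nov nsuqm qfkke ydbi lleg aemq jlddq inp rwuj oyhj hxknn jludy
Hunk 4: at line 2 remove [ydbi,lleg,aemq] add [qodj] -> 10 lines: nov nsuqm qfkke qodj jlddq inp rwuj oyhj hxknn jludy
Hunk 5: at line 1 remove [qfkke,qodj] add [grgoz,pfpy] -> 10 lines: nov nsuqm grgoz pfpy jlddq inp rwuj oyhj hxknn jludy
Hunk 6: at line 4 remove [inp,rwuj] add [tjde,nivgw,lpjn] -> 11 lines: nov nsuqm grgoz pfpy jlddq tjde nivgw lpjn oyhj hxknn jludy
Final line count: 11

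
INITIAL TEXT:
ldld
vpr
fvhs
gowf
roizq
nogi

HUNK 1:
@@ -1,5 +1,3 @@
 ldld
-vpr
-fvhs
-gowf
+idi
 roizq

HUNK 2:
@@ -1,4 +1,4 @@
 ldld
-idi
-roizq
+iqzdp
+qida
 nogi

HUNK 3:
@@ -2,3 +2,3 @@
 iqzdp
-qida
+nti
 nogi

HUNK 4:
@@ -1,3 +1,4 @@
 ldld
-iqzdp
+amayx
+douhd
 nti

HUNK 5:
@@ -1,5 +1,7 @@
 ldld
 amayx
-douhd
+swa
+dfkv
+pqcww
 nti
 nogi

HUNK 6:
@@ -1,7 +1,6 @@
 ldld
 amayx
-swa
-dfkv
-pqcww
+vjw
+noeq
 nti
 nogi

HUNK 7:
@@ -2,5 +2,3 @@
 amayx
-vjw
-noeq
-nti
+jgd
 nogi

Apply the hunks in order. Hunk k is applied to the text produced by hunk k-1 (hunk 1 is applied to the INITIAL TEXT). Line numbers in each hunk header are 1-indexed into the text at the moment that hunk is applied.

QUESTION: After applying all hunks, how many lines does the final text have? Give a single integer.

Answer: 4

Derivation:
Hunk 1: at line 1 remove [vpr,fvhs,gowf] add [idi] -> 4 lines: ldld idi roizq nogi
Hunk 2: at line 1 remove [idi,roizq] add [iqzdp,qida] -> 4 lines: ldld iqzdp qida nogi
Hunk 3: at line 2 remove [qida] add [nti] -> 4 lines: ldld iqzdp nti nogi
Hunk 4: at line 1 remove [iqzdp] add [amayx,douhd] -> 5 lines: ldld amayx douhd nti nogi
Hunk 5: at line 1 remove [douhd] add [swa,dfkv,pqcww] -> 7 lines: ldld amayx swa dfkv pqcww nti nogi
Hunk 6: at line 1 remove [swa,dfkv,pqcww] add [vjw,noeq] -> 6 lines: ldld amayx vjw noeq nti nogi
Hunk 7: at line 2 remove [vjw,noeq,nti] add [jgd] -> 4 lines: ldld amayx jgd nogi
Final line count: 4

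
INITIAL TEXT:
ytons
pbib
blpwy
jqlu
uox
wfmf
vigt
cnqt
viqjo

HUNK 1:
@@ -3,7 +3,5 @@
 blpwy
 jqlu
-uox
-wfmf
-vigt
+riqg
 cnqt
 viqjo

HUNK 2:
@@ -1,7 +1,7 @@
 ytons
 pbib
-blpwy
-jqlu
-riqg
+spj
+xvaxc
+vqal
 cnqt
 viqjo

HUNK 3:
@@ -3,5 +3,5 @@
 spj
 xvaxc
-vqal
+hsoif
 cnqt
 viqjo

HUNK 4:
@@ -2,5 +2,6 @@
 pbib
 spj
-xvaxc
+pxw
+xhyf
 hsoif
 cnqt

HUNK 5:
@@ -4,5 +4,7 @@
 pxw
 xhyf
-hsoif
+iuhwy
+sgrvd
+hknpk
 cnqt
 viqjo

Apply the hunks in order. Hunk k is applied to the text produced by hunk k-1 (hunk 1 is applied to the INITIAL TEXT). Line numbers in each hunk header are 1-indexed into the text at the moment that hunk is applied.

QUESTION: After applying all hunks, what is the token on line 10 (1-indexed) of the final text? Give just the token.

Hunk 1: at line 3 remove [uox,wfmf,vigt] add [riqg] -> 7 lines: ytons pbib blpwy jqlu riqg cnqt viqjo
Hunk 2: at line 1 remove [blpwy,jqlu,riqg] add [spj,xvaxc,vqal] -> 7 lines: ytons pbib spj xvaxc vqal cnqt viqjo
Hunk 3: at line 3 remove [vqal] add [hsoif] -> 7 lines: ytons pbib spj xvaxc hsoif cnqt viqjo
Hunk 4: at line 2 remove [xvaxc] add [pxw,xhyf] -> 8 lines: ytons pbib spj pxw xhyf hsoif cnqt viqjo
Hunk 5: at line 4 remove [hsoif] add [iuhwy,sgrvd,hknpk] -> 10 lines: ytons pbib spj pxw xhyf iuhwy sgrvd hknpk cnqt viqjo
Final line 10: viqjo

Answer: viqjo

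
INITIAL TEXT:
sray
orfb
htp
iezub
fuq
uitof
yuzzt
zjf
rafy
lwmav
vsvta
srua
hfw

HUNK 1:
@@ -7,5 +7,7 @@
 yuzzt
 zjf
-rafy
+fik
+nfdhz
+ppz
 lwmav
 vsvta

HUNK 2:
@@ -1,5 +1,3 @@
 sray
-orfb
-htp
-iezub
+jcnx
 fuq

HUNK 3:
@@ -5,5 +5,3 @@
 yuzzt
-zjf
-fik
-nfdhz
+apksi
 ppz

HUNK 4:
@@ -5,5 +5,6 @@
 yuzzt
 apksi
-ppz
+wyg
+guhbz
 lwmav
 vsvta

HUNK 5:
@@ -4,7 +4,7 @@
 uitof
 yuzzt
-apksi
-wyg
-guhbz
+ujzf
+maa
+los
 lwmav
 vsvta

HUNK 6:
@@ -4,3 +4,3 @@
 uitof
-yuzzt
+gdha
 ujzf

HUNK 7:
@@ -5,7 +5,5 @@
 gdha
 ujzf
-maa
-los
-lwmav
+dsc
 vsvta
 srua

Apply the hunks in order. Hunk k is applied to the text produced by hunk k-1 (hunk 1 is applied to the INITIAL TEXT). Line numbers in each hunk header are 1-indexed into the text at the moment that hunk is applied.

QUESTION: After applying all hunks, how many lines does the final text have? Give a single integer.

Hunk 1: at line 7 remove [rafy] add [fik,nfdhz,ppz] -> 15 lines: sray orfb htp iezub fuq uitof yuzzt zjf fik nfdhz ppz lwmav vsvta srua hfw
Hunk 2: at line 1 remove [orfb,htp,iezub] add [jcnx] -> 13 lines: sray jcnx fuq uitof yuzzt zjf fik nfdhz ppz lwmav vsvta srua hfw
Hunk 3: at line 5 remove [zjf,fik,nfdhz] add [apksi] -> 11 lines: sray jcnx fuq uitof yuzzt apksi ppz lwmav vsvta srua hfw
Hunk 4: at line 5 remove [ppz] add [wyg,guhbz] -> 12 lines: sray jcnx fuq uitof yuzzt apksi wyg guhbz lwmav vsvta srua hfw
Hunk 5: at line 4 remove [apksi,wyg,guhbz] add [ujzf,maa,los] -> 12 lines: sray jcnx fuq uitof yuzzt ujzf maa los lwmav vsvta srua hfw
Hunk 6: at line 4 remove [yuzzt] add [gdha] -> 12 lines: sray jcnx fuq uitof gdha ujzf maa los lwmav vsvta srua hfw
Hunk 7: at line 5 remove [maa,los,lwmav] add [dsc] -> 10 lines: sray jcnx fuq uitof gdha ujzf dsc vsvta srua hfw
Final line count: 10

Answer: 10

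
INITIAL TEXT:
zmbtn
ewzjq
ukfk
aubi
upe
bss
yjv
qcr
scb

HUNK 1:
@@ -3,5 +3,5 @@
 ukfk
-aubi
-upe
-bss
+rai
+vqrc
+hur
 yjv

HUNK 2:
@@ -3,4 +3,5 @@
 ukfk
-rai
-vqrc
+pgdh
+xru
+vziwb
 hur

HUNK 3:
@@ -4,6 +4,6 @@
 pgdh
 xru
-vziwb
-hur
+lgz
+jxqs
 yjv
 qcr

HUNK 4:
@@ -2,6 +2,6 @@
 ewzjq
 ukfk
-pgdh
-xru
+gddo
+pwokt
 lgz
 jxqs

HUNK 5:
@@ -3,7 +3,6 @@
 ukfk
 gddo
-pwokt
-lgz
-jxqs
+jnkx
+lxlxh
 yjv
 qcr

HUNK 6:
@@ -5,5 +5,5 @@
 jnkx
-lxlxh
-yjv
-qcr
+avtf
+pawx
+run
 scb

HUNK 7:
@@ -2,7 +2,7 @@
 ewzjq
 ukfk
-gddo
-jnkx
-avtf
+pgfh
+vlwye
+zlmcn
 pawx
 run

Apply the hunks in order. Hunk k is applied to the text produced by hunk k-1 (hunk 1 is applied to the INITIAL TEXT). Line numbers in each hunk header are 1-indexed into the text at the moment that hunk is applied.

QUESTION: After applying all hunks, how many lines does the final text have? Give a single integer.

Hunk 1: at line 3 remove [aubi,upe,bss] add [rai,vqrc,hur] -> 9 lines: zmbtn ewzjq ukfk rai vqrc hur yjv qcr scb
Hunk 2: at line 3 remove [rai,vqrc] add [pgdh,xru,vziwb] -> 10 lines: zmbtn ewzjq ukfk pgdh xru vziwb hur yjv qcr scb
Hunk 3: at line 4 remove [vziwb,hur] add [lgz,jxqs] -> 10 lines: zmbtn ewzjq ukfk pgdh xru lgz jxqs yjv qcr scb
Hunk 4: at line 2 remove [pgdh,xru] add [gddo,pwokt] -> 10 lines: zmbtn ewzjq ukfk gddo pwokt lgz jxqs yjv qcr scb
Hunk 5: at line 3 remove [pwokt,lgz,jxqs] add [jnkx,lxlxh] -> 9 lines: zmbtn ewzjq ukfk gddo jnkx lxlxh yjv qcr scb
Hunk 6: at line 5 remove [lxlxh,yjv,qcr] add [avtf,pawx,run] -> 9 lines: zmbtn ewzjq ukfk gddo jnkx avtf pawx run scb
Hunk 7: at line 2 remove [gddo,jnkx,avtf] add [pgfh,vlwye,zlmcn] -> 9 lines: zmbtn ewzjq ukfk pgfh vlwye zlmcn pawx run scb
Final line count: 9

Answer: 9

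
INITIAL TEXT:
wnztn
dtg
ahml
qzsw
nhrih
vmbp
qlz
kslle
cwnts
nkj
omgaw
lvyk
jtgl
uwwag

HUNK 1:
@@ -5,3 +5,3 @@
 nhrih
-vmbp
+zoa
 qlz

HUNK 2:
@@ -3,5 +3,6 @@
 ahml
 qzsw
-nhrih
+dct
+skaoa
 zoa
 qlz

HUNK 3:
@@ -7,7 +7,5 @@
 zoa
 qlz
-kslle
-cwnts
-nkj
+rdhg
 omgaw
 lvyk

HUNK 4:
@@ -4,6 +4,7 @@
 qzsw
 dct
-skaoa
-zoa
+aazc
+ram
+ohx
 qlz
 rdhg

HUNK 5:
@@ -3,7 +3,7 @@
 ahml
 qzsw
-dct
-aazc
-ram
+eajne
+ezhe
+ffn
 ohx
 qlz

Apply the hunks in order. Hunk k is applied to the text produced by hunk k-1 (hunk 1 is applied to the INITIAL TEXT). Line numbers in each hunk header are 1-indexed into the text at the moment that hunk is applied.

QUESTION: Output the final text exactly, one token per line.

Answer: wnztn
dtg
ahml
qzsw
eajne
ezhe
ffn
ohx
qlz
rdhg
omgaw
lvyk
jtgl
uwwag

Derivation:
Hunk 1: at line 5 remove [vmbp] add [zoa] -> 14 lines: wnztn dtg ahml qzsw nhrih zoa qlz kslle cwnts nkj omgaw lvyk jtgl uwwag
Hunk 2: at line 3 remove [nhrih] add [dct,skaoa] -> 15 lines: wnztn dtg ahml qzsw dct skaoa zoa qlz kslle cwnts nkj omgaw lvyk jtgl uwwag
Hunk 3: at line 7 remove [kslle,cwnts,nkj] add [rdhg] -> 13 lines: wnztn dtg ahml qzsw dct skaoa zoa qlz rdhg omgaw lvyk jtgl uwwag
Hunk 4: at line 4 remove [skaoa,zoa] add [aazc,ram,ohx] -> 14 lines: wnztn dtg ahml qzsw dct aazc ram ohx qlz rdhg omgaw lvyk jtgl uwwag
Hunk 5: at line 3 remove [dct,aazc,ram] add [eajne,ezhe,ffn] -> 14 lines: wnztn dtg ahml qzsw eajne ezhe ffn ohx qlz rdhg omgaw lvyk jtgl uwwag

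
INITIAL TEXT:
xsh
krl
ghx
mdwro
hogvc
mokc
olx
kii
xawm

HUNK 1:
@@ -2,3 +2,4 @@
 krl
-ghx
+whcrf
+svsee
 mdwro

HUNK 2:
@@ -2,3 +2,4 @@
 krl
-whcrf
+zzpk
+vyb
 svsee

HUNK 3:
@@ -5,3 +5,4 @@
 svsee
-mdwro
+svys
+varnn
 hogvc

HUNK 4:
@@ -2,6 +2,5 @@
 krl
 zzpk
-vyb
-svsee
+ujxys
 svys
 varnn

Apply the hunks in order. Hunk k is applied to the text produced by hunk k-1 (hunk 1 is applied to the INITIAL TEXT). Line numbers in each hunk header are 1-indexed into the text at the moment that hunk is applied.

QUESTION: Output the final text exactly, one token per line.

Answer: xsh
krl
zzpk
ujxys
svys
varnn
hogvc
mokc
olx
kii
xawm

Derivation:
Hunk 1: at line 2 remove [ghx] add [whcrf,svsee] -> 10 lines: xsh krl whcrf svsee mdwro hogvc mokc olx kii xawm
Hunk 2: at line 2 remove [whcrf] add [zzpk,vyb] -> 11 lines: xsh krl zzpk vyb svsee mdwro hogvc mokc olx kii xawm
Hunk 3: at line 5 remove [mdwro] add [svys,varnn] -> 12 lines: xsh krl zzpk vyb svsee svys varnn hogvc mokc olx kii xawm
Hunk 4: at line 2 remove [vyb,svsee] add [ujxys] -> 11 lines: xsh krl zzpk ujxys svys varnn hogvc mokc olx kii xawm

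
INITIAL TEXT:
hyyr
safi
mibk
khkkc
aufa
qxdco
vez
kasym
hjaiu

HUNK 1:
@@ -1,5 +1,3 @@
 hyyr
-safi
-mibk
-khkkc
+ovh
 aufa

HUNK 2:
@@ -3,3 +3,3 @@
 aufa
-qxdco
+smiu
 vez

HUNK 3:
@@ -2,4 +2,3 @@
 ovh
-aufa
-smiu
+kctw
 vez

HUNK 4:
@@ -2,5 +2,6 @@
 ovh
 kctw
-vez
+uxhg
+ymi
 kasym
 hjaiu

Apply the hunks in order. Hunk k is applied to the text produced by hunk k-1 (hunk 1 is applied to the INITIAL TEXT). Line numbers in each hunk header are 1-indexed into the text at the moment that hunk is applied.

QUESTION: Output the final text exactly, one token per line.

Hunk 1: at line 1 remove [safi,mibk,khkkc] add [ovh] -> 7 lines: hyyr ovh aufa qxdco vez kasym hjaiu
Hunk 2: at line 3 remove [qxdco] add [smiu] -> 7 lines: hyyr ovh aufa smiu vez kasym hjaiu
Hunk 3: at line 2 remove [aufa,smiu] add [kctw] -> 6 lines: hyyr ovh kctw vez kasym hjaiu
Hunk 4: at line 2 remove [vez] add [uxhg,ymi] -> 7 lines: hyyr ovh kctw uxhg ymi kasym hjaiu

Answer: hyyr
ovh
kctw
uxhg
ymi
kasym
hjaiu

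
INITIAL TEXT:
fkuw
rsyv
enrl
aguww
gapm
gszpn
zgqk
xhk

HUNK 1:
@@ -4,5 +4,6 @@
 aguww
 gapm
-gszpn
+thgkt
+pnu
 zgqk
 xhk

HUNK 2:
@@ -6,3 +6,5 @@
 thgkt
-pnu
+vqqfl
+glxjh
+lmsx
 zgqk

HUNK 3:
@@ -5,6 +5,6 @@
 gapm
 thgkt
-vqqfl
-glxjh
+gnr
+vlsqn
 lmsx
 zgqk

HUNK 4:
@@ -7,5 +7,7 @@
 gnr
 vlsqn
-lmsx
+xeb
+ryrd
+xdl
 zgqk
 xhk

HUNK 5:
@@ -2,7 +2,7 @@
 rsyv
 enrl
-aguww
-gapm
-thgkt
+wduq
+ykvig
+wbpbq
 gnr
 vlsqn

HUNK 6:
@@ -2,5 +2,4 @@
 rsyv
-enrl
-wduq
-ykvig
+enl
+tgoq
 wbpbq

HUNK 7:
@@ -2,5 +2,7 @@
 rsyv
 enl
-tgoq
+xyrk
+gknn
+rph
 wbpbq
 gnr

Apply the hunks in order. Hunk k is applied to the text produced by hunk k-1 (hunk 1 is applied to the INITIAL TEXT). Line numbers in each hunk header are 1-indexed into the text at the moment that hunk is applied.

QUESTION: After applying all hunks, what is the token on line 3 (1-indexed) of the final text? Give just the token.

Hunk 1: at line 4 remove [gszpn] add [thgkt,pnu] -> 9 lines: fkuw rsyv enrl aguww gapm thgkt pnu zgqk xhk
Hunk 2: at line 6 remove [pnu] add [vqqfl,glxjh,lmsx] -> 11 lines: fkuw rsyv enrl aguww gapm thgkt vqqfl glxjh lmsx zgqk xhk
Hunk 3: at line 5 remove [vqqfl,glxjh] add [gnr,vlsqn] -> 11 lines: fkuw rsyv enrl aguww gapm thgkt gnr vlsqn lmsx zgqk xhk
Hunk 4: at line 7 remove [lmsx] add [xeb,ryrd,xdl] -> 13 lines: fkuw rsyv enrl aguww gapm thgkt gnr vlsqn xeb ryrd xdl zgqk xhk
Hunk 5: at line 2 remove [aguww,gapm,thgkt] add [wduq,ykvig,wbpbq] -> 13 lines: fkuw rsyv enrl wduq ykvig wbpbq gnr vlsqn xeb ryrd xdl zgqk xhk
Hunk 6: at line 2 remove [enrl,wduq,ykvig] add [enl,tgoq] -> 12 lines: fkuw rsyv enl tgoq wbpbq gnr vlsqn xeb ryrd xdl zgqk xhk
Hunk 7: at line 2 remove [tgoq] add [xyrk,gknn,rph] -> 14 lines: fkuw rsyv enl xyrk gknn rph wbpbq gnr vlsqn xeb ryrd xdl zgqk xhk
Final line 3: enl

Answer: enl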